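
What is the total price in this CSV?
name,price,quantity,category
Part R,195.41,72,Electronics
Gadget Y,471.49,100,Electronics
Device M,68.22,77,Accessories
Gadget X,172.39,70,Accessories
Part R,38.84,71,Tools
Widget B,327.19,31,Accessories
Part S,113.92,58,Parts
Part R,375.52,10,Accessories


Computing total price:
Values: [195.41, 471.49, 68.22, 172.39, 38.84, 327.19, 113.92, 375.52]
Sum = 1762.98

1762.98


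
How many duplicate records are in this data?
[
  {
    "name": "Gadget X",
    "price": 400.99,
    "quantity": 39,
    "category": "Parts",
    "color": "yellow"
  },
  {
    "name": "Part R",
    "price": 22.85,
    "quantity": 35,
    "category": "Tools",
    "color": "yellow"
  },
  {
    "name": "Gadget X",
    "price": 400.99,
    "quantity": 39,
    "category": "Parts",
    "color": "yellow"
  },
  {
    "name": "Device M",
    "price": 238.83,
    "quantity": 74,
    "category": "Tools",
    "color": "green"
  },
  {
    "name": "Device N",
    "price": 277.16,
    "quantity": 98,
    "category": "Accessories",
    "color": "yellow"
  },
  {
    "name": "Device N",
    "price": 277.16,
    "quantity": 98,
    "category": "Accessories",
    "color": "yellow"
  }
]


Checking 6 records for duplicates:

  Row 1: Gadget X ($400.99, qty 39)
  Row 2: Part R ($22.85, qty 35)
  Row 3: Gadget X ($400.99, qty 39) <-- DUPLICATE
  Row 4: Device M ($238.83, qty 74)
  Row 5: Device N ($277.16, qty 98)
  Row 6: Device N ($277.16, qty 98) <-- DUPLICATE

Duplicates found: 2
Unique records: 4

2 duplicates, 4 unique


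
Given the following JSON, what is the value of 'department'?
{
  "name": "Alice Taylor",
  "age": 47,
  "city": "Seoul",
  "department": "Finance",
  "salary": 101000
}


Looking up field 'department'
Value: Finance

Finance


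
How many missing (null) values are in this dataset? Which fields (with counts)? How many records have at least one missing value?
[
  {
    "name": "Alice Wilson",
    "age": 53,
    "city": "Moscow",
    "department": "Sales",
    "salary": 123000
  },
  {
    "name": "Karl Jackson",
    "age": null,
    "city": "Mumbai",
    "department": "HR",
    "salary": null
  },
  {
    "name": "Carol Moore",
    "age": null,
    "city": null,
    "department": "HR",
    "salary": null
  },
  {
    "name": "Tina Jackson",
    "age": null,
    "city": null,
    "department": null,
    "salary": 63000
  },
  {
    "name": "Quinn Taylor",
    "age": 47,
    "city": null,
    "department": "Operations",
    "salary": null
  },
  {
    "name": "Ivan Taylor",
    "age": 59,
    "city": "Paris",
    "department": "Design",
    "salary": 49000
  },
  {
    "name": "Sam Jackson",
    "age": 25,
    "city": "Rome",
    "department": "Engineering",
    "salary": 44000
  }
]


Checking for missing (null) values in 7 records:

  Alice Wilson: complete
  Karl Jackson: age, salary
  Carol Moore: age, city, salary
  Tina Jackson: age, city, department
  Quinn Taylor: city, salary
  Ivan Taylor: complete
  Sam Jackson: complete

Per field:
  name: 0 missing
  age: 3 missing
  city: 3 missing
  department: 1 missing
  salary: 3 missing

Total missing values: 10
Records with any missing: 4

10 missing values (age: 3, city: 3, department: 1, salary: 3); 4 incomplete records


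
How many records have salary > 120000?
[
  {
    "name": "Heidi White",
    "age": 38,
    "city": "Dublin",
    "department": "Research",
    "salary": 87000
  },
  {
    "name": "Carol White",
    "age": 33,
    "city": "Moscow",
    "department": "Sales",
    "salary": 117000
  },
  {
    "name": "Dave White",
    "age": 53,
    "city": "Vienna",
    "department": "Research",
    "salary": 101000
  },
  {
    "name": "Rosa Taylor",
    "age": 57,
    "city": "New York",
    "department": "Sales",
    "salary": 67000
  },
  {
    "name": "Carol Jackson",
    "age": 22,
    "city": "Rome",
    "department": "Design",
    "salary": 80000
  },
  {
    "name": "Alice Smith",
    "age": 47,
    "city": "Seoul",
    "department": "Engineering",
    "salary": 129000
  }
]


Data: 6 records
Condition: salary > 120000

Checking each record:
  Heidi White: 87000
  Carol White: 117000
  Dave White: 101000
  Rosa Taylor: 67000
  Carol Jackson: 80000
  Alice Smith: 129000 MATCH

Count: 1

1


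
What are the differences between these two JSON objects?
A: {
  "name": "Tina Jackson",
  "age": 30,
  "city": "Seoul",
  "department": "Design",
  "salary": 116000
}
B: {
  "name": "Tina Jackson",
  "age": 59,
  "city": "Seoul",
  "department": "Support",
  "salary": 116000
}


Comparing each field (in key order):
  name: same
  age: DIFFERENT
  city: same
  department: DIFFERENT
  salary: same
Differences:
  age: 30 -> 59
  department: Design -> Support

2 field(s) changed

2 changes: age, department


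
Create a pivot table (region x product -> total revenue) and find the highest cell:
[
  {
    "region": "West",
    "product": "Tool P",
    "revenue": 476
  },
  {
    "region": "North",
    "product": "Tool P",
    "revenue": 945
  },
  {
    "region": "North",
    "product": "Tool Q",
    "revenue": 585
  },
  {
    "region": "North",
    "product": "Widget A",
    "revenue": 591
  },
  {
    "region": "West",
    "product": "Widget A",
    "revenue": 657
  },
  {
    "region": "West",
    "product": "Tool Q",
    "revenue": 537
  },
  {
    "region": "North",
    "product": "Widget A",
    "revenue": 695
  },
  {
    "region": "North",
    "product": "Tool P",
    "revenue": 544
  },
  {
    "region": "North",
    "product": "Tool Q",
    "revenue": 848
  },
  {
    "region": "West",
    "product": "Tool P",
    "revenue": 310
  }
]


Pivot: region (rows) x product (columns) -> total revenue

     Tool P        Tool Q        Widget A    
North         1489          1433          1286  
West           786           537           657  

Highest: North / Tool P = $1489

North / Tool P = $1489


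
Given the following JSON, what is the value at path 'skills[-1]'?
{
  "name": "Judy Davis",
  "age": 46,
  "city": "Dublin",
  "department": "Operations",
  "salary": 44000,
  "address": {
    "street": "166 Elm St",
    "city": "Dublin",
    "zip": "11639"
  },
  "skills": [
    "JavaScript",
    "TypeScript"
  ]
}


Query: skills[-1]
Path: skills -> last element
Value: TypeScript

TypeScript


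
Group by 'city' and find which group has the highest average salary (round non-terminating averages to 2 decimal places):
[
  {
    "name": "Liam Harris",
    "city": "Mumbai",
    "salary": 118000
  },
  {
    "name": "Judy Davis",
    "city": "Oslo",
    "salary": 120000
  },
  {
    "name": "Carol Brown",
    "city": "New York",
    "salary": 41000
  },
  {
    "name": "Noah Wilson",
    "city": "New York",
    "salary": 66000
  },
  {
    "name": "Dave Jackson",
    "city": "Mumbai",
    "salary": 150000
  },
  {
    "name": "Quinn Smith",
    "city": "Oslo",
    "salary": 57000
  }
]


Group by: city

Groups:
  Mumbai: 2 people, avg salary = 268000/2 = $134000
  New York: 2 people, avg salary = 107000/2 = $53500
  Oslo: 2 people, avg salary = 177000/2 = $88500

Highest average salary: Mumbai ($134000)

Mumbai ($134000)


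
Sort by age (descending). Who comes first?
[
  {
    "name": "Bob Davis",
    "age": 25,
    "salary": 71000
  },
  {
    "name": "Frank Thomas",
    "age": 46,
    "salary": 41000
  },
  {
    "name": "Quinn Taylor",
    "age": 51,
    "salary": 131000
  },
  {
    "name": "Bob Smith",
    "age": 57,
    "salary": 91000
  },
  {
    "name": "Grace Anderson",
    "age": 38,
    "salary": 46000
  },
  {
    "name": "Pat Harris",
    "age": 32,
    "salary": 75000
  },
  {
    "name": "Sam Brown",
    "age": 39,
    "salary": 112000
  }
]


Sort by: age (descending)

Sorted order:
  1. Bob Smith (age = 57)
  2. Quinn Taylor (age = 51)
  3. Frank Thomas (age = 46)
  4. Sam Brown (age = 39)
  5. Grace Anderson (age = 38)
  6. Pat Harris (age = 32)
  7. Bob Davis (age = 25)

First: Bob Smith

Bob Smith


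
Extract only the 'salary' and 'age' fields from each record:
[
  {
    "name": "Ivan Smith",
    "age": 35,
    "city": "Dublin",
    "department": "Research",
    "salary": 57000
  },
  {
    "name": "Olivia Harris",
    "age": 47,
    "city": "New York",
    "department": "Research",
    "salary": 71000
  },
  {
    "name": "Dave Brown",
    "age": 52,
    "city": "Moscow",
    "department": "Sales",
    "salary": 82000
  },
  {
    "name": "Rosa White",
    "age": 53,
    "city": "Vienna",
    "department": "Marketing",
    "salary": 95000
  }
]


Original: 4 records with fields: name, age, city, department, salary
Keep: ['salary', 'age']
Drop: ['name', 'city', 'department']
Result: 4 records, 2 fields each

[
  {
    "salary": 57000,
    "age": 35
  },
  {
    "salary": 71000,
    "age": 47
  },
  {
    "salary": 82000,
    "age": 52
  },
  {
    "salary": 95000,
    "age": 53
  }
]


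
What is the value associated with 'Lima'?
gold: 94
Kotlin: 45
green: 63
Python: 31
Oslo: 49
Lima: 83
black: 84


Looking up key 'Lima'
Value: 83

83


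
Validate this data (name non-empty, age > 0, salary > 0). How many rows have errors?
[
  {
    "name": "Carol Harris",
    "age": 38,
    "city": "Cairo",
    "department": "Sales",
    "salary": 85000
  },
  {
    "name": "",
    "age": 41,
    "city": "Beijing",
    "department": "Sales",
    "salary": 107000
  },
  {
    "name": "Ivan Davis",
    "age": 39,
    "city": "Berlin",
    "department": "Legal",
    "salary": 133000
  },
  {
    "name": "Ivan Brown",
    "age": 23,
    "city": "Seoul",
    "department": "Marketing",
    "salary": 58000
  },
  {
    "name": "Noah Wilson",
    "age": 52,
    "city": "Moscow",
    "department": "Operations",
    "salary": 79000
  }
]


Validating 5 records:
Rules: name non-empty, age > 0, salary > 0

  Row 1 (Carol Harris): OK
  Row 2 (???): empty name
  Row 3 (Ivan Davis): OK
  Row 4 (Ivan Brown): OK
  Row 5 (Noah Wilson): OK

Total errors: 1

1 errors


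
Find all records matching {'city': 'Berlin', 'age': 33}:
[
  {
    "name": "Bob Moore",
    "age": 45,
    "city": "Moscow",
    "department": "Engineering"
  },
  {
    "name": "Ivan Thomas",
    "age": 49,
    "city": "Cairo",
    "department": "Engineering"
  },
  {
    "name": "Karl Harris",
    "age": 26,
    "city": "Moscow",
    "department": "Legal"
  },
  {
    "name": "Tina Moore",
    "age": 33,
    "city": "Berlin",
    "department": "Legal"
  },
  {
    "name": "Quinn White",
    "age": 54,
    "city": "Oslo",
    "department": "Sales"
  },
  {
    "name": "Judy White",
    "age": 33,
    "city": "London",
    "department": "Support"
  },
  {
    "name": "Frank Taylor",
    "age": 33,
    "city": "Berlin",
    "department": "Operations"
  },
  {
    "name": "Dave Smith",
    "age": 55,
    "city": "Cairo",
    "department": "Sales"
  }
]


Search criteria: {'city': 'Berlin', 'age': 33}

Checking 8 records:
  Bob Moore: {city: Moscow, age: 45}
  Ivan Thomas: {city: Cairo, age: 49}
  Karl Harris: {city: Moscow, age: 26}
  Tina Moore: {city: Berlin, age: 33} <-- MATCH
  Quinn White: {city: Oslo, age: 54}
  Judy White: {city: London, age: 33}
  Frank Taylor: {city: Berlin, age: 33} <-- MATCH
  Dave Smith: {city: Cairo, age: 55}

Matches: ["Tina Moore", "Frank Taylor"]

["Tina Moore", "Frank Taylor"]


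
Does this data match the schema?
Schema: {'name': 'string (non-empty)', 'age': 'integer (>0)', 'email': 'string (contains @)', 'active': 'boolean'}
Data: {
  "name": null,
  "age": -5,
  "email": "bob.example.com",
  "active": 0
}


Validating each field against schema:
  name: FAIL (null is not a string)
  age: FAIL (-5 is not > 0)
  email: FAIL ("bob.example.com" does not contain @)
  active: FAIL (0 is not a boolean)

Result: INVALID (4 errors: name, age, email, active)

INVALID (4 errors: name, age, email, active)


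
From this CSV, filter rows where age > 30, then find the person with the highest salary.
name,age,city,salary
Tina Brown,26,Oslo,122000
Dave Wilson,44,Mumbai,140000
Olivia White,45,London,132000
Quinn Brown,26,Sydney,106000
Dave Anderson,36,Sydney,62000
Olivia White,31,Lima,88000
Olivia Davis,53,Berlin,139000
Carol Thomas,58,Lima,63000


Filter: age > 30
Sort by: salary (descending)

Filtered records (6):
  Dave Wilson, age 44, salary $140000
  Olivia Davis, age 53, salary $139000
  Olivia White, age 45, salary $132000
  Olivia White, age 31, salary $88000
  Carol Thomas, age 58, salary $63000
  Dave Anderson, age 36, salary $62000

Highest salary: Dave Wilson ($140000)

Dave Wilson


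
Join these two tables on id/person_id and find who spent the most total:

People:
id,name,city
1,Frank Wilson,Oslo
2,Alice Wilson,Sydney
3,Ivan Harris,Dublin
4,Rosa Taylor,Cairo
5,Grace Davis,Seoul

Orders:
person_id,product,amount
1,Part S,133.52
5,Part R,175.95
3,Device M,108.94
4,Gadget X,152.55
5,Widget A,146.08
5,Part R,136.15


Join on: people.id = orders.person_id

Joined rows:
  Frank Wilson (Oslo) bought Part S for $133.52
  Grace Davis (Seoul) bought Part R for $175.95
  Ivan Harris (Dublin) bought Device M for $108.94
  Rosa Taylor (Cairo) bought Gadget X for $152.55
  Grace Davis (Seoul) bought Widget A for $146.08
  Grace Davis (Seoul) bought Part R for $136.15

Total per person:
  Grace Davis: $458.18
  Rosa Taylor: $152.55
  Frank Wilson: $133.52
  Ivan Harris: $108.94

Top spender: Grace Davis ($458.18)

Grace Davis ($458.18)


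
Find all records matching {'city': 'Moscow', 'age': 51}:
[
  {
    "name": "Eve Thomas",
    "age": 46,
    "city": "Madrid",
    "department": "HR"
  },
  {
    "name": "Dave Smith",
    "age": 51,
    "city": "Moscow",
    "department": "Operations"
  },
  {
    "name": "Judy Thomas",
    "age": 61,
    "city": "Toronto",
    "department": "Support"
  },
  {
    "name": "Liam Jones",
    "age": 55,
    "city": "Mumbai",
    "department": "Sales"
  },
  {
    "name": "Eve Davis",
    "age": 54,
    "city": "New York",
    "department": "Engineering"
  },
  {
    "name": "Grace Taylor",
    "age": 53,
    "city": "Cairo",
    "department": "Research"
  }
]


Search criteria: {'city': 'Moscow', 'age': 51}

Checking 6 records:
  Eve Thomas: {city: Madrid, age: 46}
  Dave Smith: {city: Moscow, age: 51} <-- MATCH
  Judy Thomas: {city: Toronto, age: 61}
  Liam Jones: {city: Mumbai, age: 55}
  Eve Davis: {city: New York, age: 54}
  Grace Taylor: {city: Cairo, age: 53}

Matches: ["Dave Smith"]

["Dave Smith"]


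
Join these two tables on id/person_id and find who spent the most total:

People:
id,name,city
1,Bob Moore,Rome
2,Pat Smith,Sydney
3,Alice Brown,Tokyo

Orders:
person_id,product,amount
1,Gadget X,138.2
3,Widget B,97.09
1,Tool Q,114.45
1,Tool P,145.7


Join on: people.id = orders.person_id

Joined rows:
  Bob Moore (Rome) bought Gadget X for $138.2
  Alice Brown (Tokyo) bought Widget B for $97.09
  Bob Moore (Rome) bought Tool Q for $114.45
  Bob Moore (Rome) bought Tool P for $145.7

Total per person:
  Bob Moore: $398.35
  Alice Brown: $97.09

Top spender: Bob Moore ($398.35)

Bob Moore ($398.35)


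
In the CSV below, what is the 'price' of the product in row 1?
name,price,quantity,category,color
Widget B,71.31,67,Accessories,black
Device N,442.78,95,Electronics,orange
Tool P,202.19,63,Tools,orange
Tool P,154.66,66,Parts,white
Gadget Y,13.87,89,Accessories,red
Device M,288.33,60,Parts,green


Query: Row 1 ('Widget B'), column 'price'
Value: 71.31

71.31


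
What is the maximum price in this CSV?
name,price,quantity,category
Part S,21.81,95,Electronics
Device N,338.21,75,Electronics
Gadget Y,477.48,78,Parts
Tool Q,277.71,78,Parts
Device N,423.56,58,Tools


Computing maximum price:
Values: [21.81, 338.21, 477.48, 277.71, 423.56]
Max = 477.48

477.48


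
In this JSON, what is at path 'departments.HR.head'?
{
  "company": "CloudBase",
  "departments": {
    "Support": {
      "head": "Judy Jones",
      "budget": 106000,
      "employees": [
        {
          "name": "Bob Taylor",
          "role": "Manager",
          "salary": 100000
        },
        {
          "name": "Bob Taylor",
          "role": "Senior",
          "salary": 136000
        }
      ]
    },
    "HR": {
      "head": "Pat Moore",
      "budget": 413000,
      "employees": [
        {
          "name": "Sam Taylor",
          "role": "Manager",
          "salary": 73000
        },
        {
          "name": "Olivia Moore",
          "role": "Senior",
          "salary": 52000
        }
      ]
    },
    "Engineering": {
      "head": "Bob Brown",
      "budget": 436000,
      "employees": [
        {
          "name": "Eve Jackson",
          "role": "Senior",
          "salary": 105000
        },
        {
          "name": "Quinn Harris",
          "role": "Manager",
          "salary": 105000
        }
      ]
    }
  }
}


Path: departments.HR.head

Navigate:
  -> departments
  -> HR
  -> head = 'Pat Moore'

Pat Moore


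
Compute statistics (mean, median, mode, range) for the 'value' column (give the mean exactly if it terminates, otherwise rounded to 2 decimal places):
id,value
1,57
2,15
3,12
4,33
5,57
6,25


Data: [57, 15, 12, 33, 57, 25]
Count: 6
Sum: 199
Mean: 199/6 ≈ 33.17 (rounded to 2 decimal places)
Sorted: [12, 15, 25, 33, 57, 57]
Median: 29.0
Mode: 57 (2 times)
Range: 57 - 12 = 45
Min: 12, Max: 57

mean≈33.17, median=29.0, mode=57, range=45


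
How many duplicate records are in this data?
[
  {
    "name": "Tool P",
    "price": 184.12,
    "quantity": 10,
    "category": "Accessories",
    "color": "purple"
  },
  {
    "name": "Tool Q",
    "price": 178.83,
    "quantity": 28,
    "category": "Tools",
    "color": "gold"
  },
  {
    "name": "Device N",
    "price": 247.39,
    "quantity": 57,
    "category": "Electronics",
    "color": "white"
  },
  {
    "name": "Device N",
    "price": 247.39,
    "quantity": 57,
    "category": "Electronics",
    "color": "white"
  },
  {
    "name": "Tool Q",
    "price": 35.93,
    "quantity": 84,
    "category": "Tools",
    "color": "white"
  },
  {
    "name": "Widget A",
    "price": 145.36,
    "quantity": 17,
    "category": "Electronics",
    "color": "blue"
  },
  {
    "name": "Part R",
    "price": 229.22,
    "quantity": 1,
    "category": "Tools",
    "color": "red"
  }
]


Checking 7 records for duplicates:

  Row 1: Tool P ($184.12, qty 10)
  Row 2: Tool Q ($178.83, qty 28)
  Row 3: Device N ($247.39, qty 57)
  Row 4: Device N ($247.39, qty 57) <-- DUPLICATE
  Row 5: Tool Q ($35.93, qty 84)
  Row 6: Widget A ($145.36, qty 17)
  Row 7: Part R ($229.22, qty 1)

Duplicates found: 1
Unique records: 6

1 duplicates, 6 unique


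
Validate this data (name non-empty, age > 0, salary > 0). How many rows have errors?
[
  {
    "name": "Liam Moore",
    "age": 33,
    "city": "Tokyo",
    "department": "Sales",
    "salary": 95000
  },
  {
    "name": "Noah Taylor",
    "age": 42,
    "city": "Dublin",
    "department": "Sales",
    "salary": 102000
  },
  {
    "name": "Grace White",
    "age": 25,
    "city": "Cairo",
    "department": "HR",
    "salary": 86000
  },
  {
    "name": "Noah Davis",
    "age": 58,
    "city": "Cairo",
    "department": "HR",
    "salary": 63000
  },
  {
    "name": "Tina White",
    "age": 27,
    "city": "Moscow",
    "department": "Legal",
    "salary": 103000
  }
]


Validating 5 records:
Rules: name non-empty, age > 0, salary > 0

  Row 1 (Liam Moore): OK
  Row 2 (Noah Taylor): OK
  Row 3 (Grace White): OK
  Row 4 (Noah Davis): OK
  Row 5 (Tina White): OK

Total errors: 0

0 errors


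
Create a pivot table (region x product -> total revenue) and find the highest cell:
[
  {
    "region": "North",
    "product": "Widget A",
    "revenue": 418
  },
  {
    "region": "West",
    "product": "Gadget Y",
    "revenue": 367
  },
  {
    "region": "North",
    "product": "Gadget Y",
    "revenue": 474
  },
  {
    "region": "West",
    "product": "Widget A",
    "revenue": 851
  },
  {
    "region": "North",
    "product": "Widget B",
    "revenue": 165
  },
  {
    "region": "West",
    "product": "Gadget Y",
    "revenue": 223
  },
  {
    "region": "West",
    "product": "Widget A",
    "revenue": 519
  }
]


Pivot: region (rows) x product (columns) -> total revenue

     Gadget Y      Widget A      Widget B    
North          474           418           165  
West           590          1370             0  

Highest: West / Widget A = $1370

West / Widget A = $1370


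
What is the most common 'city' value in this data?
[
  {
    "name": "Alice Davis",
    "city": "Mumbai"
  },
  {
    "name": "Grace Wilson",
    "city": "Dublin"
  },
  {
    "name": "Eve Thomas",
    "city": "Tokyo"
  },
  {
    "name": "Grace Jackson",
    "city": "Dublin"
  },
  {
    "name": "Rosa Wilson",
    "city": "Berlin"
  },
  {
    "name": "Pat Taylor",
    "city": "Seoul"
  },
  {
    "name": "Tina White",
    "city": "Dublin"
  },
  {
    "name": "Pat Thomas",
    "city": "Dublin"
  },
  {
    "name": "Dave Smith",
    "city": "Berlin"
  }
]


Counting 'city' values across 9 records:

  Dublin: 4 ####
  Berlin: 2 ##
  Mumbai: 1 #
  Tokyo: 1 #
  Seoul: 1 #

Most common: Dublin (4 times)

Dublin (4 times)


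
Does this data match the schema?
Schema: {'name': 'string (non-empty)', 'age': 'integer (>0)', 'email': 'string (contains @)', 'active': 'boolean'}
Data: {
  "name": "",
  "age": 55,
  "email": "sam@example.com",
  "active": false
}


Validating each field against schema:
  name: FAIL ("" is an empty string)
  age: OK (positive integer)
  email: OK (string with @)
  active: OK (boolean)

Result: INVALID (1 error: name)

INVALID (1 error: name)


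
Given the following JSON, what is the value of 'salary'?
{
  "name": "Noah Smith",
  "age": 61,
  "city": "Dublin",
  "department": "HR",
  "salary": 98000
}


Looking up field 'salary'
Value: 98000

98000


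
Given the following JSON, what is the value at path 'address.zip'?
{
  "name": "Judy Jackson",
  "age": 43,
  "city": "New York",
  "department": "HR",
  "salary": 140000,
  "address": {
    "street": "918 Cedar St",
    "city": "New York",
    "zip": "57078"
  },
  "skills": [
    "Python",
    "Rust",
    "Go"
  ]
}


Query: address.zip
Path: address -> zip
Value: 57078

57078


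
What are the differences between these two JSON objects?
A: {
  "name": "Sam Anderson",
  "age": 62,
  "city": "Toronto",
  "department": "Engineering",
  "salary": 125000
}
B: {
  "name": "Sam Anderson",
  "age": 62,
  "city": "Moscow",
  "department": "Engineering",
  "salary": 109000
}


Comparing each field (in key order):
  name: same
  age: same
  city: DIFFERENT
  department: same
  salary: DIFFERENT
Differences:
  city: Toronto -> Moscow
  salary: 125000 -> 109000

2 field(s) changed

2 changes: city, salary


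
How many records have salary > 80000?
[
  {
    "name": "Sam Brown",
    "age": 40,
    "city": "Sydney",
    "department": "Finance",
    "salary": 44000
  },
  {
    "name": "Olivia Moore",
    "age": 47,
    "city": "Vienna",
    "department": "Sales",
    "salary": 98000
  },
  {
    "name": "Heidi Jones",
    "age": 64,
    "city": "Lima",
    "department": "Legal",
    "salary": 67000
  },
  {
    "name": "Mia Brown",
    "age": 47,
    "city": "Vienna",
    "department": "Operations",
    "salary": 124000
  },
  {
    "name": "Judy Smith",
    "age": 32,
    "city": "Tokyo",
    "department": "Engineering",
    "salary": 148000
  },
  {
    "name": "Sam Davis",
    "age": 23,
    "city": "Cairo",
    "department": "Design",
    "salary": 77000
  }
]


Data: 6 records
Condition: salary > 80000

Checking each record:
  Sam Brown: 44000
  Olivia Moore: 98000 MATCH
  Heidi Jones: 67000
  Mia Brown: 124000 MATCH
  Judy Smith: 148000 MATCH
  Sam Davis: 77000

Count: 3

3


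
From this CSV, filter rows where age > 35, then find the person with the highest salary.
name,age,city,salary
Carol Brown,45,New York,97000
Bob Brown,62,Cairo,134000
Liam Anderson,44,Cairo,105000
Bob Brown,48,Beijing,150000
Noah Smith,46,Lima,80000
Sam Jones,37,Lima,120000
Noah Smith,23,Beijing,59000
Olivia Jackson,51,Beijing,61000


Filter: age > 35
Sort by: salary (descending)

Filtered records (7):
  Bob Brown, age 48, salary $150000
  Bob Brown, age 62, salary $134000
  Sam Jones, age 37, salary $120000
  Liam Anderson, age 44, salary $105000
  Carol Brown, age 45, salary $97000
  Noah Smith, age 46, salary $80000
  Olivia Jackson, age 51, salary $61000

Highest salary: Bob Brown ($150000)

Bob Brown


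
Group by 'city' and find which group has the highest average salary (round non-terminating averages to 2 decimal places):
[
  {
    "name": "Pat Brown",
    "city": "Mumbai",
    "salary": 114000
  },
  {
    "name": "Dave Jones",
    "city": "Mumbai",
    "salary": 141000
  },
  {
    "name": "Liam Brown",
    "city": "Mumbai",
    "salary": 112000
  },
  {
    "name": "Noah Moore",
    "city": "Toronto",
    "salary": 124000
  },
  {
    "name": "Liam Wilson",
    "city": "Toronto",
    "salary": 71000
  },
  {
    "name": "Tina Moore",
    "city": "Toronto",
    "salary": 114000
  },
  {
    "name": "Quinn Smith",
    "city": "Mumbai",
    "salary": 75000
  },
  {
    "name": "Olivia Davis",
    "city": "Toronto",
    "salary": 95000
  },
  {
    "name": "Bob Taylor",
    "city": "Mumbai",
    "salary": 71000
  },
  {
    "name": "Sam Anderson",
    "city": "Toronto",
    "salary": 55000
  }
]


Group by: city

Groups:
  Mumbai: 5 people, avg salary = 513000/5 = $102600
  Toronto: 5 people, avg salary = 459000/5 = $91800

Highest average salary: Mumbai ($102600)

Mumbai ($102600)


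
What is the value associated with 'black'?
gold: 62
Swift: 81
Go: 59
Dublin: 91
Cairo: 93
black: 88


Looking up key 'black'
Value: 88

88


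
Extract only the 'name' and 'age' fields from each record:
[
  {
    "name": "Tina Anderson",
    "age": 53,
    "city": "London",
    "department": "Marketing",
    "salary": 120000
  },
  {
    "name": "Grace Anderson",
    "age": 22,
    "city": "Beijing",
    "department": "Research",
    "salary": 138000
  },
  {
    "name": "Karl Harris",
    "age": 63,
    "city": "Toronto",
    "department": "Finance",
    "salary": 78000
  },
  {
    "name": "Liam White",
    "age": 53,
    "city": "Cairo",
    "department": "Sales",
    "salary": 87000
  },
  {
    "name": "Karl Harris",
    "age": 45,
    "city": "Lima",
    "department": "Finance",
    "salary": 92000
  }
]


Original: 5 records with fields: name, age, city, department, salary
Keep: ['name', 'age']
Drop: ['city', 'department', 'salary']
Result: 5 records, 2 fields each

[
  {
    "name": "Tina Anderson",
    "age": 53
  },
  {
    "name": "Grace Anderson",
    "age": 22
  },
  {
    "name": "Karl Harris",
    "age": 63
  },
  {
    "name": "Liam White",
    "age": 53
  },
  {
    "name": "Karl Harris",
    "age": 45
  }
]


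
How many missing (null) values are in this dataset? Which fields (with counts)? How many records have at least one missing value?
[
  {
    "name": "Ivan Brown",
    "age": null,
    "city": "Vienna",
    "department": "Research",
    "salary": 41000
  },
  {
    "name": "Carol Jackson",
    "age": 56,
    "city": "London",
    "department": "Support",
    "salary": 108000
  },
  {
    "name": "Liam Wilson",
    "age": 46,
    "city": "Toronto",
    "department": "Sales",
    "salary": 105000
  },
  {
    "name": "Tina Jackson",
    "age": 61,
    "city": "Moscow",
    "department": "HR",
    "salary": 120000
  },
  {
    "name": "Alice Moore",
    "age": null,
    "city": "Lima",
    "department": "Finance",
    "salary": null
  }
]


Checking for missing (null) values in 5 records:

  Ivan Brown: age
  Carol Jackson: complete
  Liam Wilson: complete
  Tina Jackson: complete
  Alice Moore: age, salary

Per field:
  name: 0 missing
  age: 2 missing
  city: 0 missing
  department: 0 missing
  salary: 1 missing

Total missing values: 3
Records with any missing: 2

3 missing values (age: 2, salary: 1); 2 incomplete records


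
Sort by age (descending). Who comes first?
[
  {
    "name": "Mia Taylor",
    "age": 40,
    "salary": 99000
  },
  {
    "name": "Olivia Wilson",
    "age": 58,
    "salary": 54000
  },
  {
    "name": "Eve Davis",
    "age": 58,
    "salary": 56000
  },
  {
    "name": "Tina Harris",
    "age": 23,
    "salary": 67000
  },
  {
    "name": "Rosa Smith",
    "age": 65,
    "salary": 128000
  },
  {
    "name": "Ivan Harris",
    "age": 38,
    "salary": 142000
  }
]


Sort by: age (descending)

Sorted order:
  1. Rosa Smith (age = 65)
  2. Olivia Wilson (age = 58)
  3. Eve Davis (age = 58)
  4. Mia Taylor (age = 40)
  5. Ivan Harris (age = 38)
  6. Tina Harris (age = 23)

First: Rosa Smith

Rosa Smith


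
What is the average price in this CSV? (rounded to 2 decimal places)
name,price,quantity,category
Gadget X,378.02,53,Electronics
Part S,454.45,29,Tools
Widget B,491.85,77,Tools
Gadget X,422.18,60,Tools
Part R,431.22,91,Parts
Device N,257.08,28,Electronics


Computing average price:
Values: [378.02, 454.45, 491.85, 422.18, 431.22, 257.08]
Sum = 2434.80
Count = 6
Average = 2434.80/6 = 405.80

405.80


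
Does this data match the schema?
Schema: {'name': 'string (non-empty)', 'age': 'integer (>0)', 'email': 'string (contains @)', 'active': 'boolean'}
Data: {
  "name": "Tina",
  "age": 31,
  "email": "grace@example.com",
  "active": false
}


Validating each field against schema:
  name: OK (non-empty string)
  age: OK (positive integer)
  email: OK (string with @)
  active: OK (boolean)

Result: VALID

VALID


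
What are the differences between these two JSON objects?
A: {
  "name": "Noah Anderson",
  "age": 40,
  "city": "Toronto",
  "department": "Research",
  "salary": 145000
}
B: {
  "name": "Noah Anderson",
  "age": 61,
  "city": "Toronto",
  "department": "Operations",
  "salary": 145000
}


Comparing each field (in key order):
  name: same
  age: DIFFERENT
  city: same
  department: DIFFERENT
  salary: same
Differences:
  age: 40 -> 61
  department: Research -> Operations

2 field(s) changed

2 changes: age, department


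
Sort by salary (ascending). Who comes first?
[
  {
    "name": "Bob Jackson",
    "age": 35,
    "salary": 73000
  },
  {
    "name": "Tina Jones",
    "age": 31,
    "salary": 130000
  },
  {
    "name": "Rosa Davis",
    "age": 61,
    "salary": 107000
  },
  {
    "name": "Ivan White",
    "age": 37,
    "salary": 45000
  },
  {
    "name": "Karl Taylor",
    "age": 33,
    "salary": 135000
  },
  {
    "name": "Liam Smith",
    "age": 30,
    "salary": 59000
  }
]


Sort by: salary (ascending)

Sorted order:
  1. Ivan White (salary = 45000)
  2. Liam Smith (salary = 59000)
  3. Bob Jackson (salary = 73000)
  4. Rosa Davis (salary = 107000)
  5. Tina Jones (salary = 130000)
  6. Karl Taylor (salary = 135000)

First: Ivan White

Ivan White


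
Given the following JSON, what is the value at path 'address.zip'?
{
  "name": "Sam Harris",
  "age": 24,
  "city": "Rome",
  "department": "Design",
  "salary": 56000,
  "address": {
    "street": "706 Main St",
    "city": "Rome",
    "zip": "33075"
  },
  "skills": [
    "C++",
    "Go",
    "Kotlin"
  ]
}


Query: address.zip
Path: address -> zip
Value: 33075

33075


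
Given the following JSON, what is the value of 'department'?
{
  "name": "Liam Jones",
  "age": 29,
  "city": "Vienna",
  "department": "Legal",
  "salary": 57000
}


Looking up field 'department'
Value: Legal

Legal


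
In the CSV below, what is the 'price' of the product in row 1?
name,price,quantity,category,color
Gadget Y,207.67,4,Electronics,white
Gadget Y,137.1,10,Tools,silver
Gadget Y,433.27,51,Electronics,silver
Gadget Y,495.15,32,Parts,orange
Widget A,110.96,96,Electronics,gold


Query: Row 1 ('Gadget Y'), column 'price'
Value: 207.67

207.67


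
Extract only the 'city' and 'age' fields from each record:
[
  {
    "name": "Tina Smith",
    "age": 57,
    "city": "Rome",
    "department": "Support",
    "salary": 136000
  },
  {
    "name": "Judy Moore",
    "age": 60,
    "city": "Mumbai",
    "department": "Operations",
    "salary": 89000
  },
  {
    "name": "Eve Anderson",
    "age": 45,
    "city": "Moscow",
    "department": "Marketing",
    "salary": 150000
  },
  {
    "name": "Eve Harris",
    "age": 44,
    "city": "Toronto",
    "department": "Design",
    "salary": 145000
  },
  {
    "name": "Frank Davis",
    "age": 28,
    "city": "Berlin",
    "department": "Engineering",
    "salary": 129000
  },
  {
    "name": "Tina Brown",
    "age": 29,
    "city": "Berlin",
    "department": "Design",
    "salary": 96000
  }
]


Original: 6 records with fields: name, age, city, department, salary
Keep: ['city', 'age']
Drop: ['name', 'department', 'salary']
Result: 6 records, 2 fields each

[
  {
    "city": "Rome",
    "age": 57
  },
  {
    "city": "Mumbai",
    "age": 60
  },
  {
    "city": "Moscow",
    "age": 45
  },
  {
    "city": "Toronto",
    "age": 44
  },
  {
    "city": "Berlin",
    "age": 28
  },
  {
    "city": "Berlin",
    "age": 29
  }
]


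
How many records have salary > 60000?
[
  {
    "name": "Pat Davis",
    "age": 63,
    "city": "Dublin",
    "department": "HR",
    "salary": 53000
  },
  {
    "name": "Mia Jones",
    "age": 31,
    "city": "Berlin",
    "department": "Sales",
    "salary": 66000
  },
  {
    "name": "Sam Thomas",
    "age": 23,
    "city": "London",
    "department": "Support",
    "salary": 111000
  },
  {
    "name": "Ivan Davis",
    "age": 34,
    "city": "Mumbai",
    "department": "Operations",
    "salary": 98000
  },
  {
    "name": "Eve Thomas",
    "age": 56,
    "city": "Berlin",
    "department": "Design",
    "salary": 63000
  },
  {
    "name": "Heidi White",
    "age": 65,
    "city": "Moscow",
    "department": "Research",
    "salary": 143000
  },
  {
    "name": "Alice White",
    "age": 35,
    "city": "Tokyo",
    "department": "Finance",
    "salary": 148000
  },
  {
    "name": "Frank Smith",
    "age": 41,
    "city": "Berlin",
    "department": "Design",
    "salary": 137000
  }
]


Data: 8 records
Condition: salary > 60000

Checking each record:
  Pat Davis: 53000
  Mia Jones: 66000 MATCH
  Sam Thomas: 111000 MATCH
  Ivan Davis: 98000 MATCH
  Eve Thomas: 63000 MATCH
  Heidi White: 143000 MATCH
  Alice White: 148000 MATCH
  Frank Smith: 137000 MATCH

Count: 7

7


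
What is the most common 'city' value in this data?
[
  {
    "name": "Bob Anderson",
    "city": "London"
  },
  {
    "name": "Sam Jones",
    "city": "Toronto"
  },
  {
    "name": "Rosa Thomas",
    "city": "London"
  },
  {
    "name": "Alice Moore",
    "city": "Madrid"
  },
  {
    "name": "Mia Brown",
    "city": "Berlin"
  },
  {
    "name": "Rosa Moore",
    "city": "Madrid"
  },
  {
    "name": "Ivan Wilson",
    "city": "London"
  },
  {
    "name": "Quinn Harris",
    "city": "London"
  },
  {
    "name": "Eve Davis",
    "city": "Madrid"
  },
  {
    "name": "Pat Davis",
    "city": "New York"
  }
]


Counting 'city' values across 10 records:

  London: 4 ####
  Madrid: 3 ###
  Toronto: 1 #
  Berlin: 1 #
  New York: 1 #

Most common: London (4 times)

London (4 times)


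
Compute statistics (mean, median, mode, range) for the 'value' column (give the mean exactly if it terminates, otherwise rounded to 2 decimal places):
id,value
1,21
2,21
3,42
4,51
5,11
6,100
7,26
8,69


Data: [21, 21, 42, 51, 11, 100, 26, 69]
Count: 8
Sum: 341
Mean: 341/8 = 42.625
Sorted: [11, 21, 21, 26, 42, 51, 69, 100]
Median: 34.0
Mode: 21 (2 times)
Range: 100 - 11 = 89
Min: 11, Max: 100

mean=42.625, median=34.0, mode=21, range=89


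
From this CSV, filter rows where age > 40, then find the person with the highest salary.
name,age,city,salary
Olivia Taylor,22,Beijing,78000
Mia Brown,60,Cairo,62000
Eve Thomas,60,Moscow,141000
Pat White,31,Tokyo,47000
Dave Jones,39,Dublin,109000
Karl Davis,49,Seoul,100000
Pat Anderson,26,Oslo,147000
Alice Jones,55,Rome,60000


Filter: age > 40
Sort by: salary (descending)

Filtered records (4):
  Eve Thomas, age 60, salary $141000
  Karl Davis, age 49, salary $100000
  Mia Brown, age 60, salary $62000
  Alice Jones, age 55, salary $60000

Highest salary: Eve Thomas ($141000)

Eve Thomas


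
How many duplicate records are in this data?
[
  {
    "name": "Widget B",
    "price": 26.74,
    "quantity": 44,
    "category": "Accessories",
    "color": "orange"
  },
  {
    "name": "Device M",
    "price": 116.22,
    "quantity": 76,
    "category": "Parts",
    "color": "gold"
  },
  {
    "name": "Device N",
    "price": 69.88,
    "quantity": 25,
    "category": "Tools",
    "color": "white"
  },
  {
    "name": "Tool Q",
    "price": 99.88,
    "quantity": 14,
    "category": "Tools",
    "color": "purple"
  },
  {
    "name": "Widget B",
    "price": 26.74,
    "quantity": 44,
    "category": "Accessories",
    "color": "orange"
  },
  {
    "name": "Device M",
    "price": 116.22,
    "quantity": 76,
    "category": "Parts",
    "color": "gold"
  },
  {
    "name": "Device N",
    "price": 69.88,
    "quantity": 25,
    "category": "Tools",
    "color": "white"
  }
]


Checking 7 records for duplicates:

  Row 1: Widget B ($26.74, qty 44)
  Row 2: Device M ($116.22, qty 76)
  Row 3: Device N ($69.88, qty 25)
  Row 4: Tool Q ($99.88, qty 14)
  Row 5: Widget B ($26.74, qty 44) <-- DUPLICATE
  Row 6: Device M ($116.22, qty 76) <-- DUPLICATE
  Row 7: Device N ($69.88, qty 25) <-- DUPLICATE

Duplicates found: 3
Unique records: 4

3 duplicates, 4 unique


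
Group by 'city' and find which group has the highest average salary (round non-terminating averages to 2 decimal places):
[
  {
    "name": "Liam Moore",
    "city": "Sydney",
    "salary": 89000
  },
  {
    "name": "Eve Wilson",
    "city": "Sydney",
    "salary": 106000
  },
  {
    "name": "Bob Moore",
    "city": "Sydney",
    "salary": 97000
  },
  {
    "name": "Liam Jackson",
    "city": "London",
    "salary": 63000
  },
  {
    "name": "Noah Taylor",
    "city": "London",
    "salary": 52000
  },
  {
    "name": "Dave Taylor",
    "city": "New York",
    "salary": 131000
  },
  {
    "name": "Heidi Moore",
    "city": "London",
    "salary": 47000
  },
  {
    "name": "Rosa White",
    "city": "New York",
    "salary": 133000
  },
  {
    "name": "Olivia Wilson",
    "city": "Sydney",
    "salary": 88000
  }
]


Group by: city

Groups:
  London: 3 people, avg salary = 162000/3 = $54000
  New York: 2 people, avg salary = 264000/2 = $132000
  Sydney: 4 people, avg salary = 380000/4 = $95000

Highest average salary: New York ($132000)

New York ($132000)


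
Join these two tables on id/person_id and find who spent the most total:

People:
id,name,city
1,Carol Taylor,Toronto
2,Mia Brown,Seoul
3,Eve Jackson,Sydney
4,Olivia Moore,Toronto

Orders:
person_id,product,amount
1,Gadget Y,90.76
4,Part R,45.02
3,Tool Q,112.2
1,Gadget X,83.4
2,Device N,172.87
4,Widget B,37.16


Join on: people.id = orders.person_id

Joined rows:
  Carol Taylor (Toronto) bought Gadget Y for $90.76
  Olivia Moore (Toronto) bought Part R for $45.02
  Eve Jackson (Sydney) bought Tool Q for $112.2
  Carol Taylor (Toronto) bought Gadget X for $83.4
  Mia Brown (Seoul) bought Device N for $172.87
  Olivia Moore (Toronto) bought Widget B for $37.16

Total per person:
  Carol Taylor: $174.16
  Mia Brown: $172.87
  Eve Jackson: $112.20
  Olivia Moore: $82.18

Top spender: Carol Taylor ($174.16)

Carol Taylor ($174.16)


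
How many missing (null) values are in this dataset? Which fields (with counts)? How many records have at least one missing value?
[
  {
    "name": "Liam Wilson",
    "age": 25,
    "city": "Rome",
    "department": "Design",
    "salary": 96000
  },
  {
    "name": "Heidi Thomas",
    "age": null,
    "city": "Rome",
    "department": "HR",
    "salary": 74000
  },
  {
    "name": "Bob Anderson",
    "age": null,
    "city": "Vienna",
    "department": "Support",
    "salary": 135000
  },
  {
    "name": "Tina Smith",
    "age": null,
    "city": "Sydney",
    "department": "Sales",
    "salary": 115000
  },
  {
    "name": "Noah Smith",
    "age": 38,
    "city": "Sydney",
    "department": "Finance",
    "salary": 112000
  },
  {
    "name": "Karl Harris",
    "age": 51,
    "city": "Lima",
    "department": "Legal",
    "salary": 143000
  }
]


Checking for missing (null) values in 6 records:

  Liam Wilson: complete
  Heidi Thomas: age
  Bob Anderson: age
  Tina Smith: age
  Noah Smith: complete
  Karl Harris: complete

Per field:
  name: 0 missing
  age: 3 missing
  city: 0 missing
  department: 0 missing
  salary: 0 missing

Total missing values: 3
Records with any missing: 3

3 missing values (age: 3); 3 incomplete records
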